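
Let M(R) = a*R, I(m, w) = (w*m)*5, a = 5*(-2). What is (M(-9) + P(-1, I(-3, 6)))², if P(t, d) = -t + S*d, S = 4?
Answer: 72361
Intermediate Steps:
a = -10
I(m, w) = 5*m*w (I(m, w) = (m*w)*5 = 5*m*w)
M(R) = -10*R
P(t, d) = -t + 4*d
(M(-9) + P(-1, I(-3, 6)))² = (-10*(-9) + (-1*(-1) + 4*(5*(-3)*6)))² = (90 + (1 + 4*(-90)))² = (90 + (1 - 360))² = (90 - 359)² = (-269)² = 72361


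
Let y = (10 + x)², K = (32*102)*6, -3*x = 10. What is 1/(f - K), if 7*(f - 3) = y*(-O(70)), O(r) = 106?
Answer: -63/1276003 ≈ -4.9373e-5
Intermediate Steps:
x = -10/3 (x = -⅓*10 = -10/3 ≈ -3.3333)
K = 19584 (K = 3264*6 = 19584)
y = 400/9 (y = (10 - 10/3)² = (20/3)² = 400/9 ≈ 44.444)
f = -42211/63 (f = 3 + (400*(-1*106)/9)/7 = 3 + ((400/9)*(-106))/7 = 3 + (⅐)*(-42400/9) = 3 - 42400/63 = -42211/63 ≈ -670.02)
1/(f - K) = 1/(-42211/63 - 1*19584) = 1/(-42211/63 - 19584) = 1/(-1276003/63) = -63/1276003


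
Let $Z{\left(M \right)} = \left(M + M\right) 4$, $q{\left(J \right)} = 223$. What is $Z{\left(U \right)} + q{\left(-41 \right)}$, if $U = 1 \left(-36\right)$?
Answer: $-65$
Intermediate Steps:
$U = -36$
$Z{\left(M \right)} = 8 M$ ($Z{\left(M \right)} = 2 M 4 = 8 M$)
$Z{\left(U \right)} + q{\left(-41 \right)} = 8 \left(-36\right) + 223 = -288 + 223 = -65$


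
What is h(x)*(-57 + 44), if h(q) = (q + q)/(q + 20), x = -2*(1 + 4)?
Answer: 26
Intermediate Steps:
x = -10 (x = -2*5 = -10)
h(q) = 2*q/(20 + q) (h(q) = (2*q)/(20 + q) = 2*q/(20 + q))
h(x)*(-57 + 44) = (2*(-10)/(20 - 10))*(-57 + 44) = (2*(-10)/10)*(-13) = (2*(-10)*(1/10))*(-13) = -2*(-13) = 26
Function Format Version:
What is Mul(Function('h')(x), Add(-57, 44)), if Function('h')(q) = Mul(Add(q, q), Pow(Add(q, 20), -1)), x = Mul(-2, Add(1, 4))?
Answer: 26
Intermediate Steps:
x = -10 (x = Mul(-2, 5) = -10)
Function('h')(q) = Mul(2, q, Pow(Add(20, q), -1)) (Function('h')(q) = Mul(Mul(2, q), Pow(Add(20, q), -1)) = Mul(2, q, Pow(Add(20, q), -1)))
Mul(Function('h')(x), Add(-57, 44)) = Mul(Mul(2, -10, Pow(Add(20, -10), -1)), Add(-57, 44)) = Mul(Mul(2, -10, Pow(10, -1)), -13) = Mul(Mul(2, -10, Rational(1, 10)), -13) = Mul(-2, -13) = 26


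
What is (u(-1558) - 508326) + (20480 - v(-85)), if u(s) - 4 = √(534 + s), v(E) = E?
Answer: -487757 + 32*I ≈ -4.8776e+5 + 32.0*I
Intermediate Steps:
u(s) = 4 + √(534 + s)
(u(-1558) - 508326) + (20480 - v(-85)) = ((4 + √(534 - 1558)) - 508326) + (20480 - 1*(-85)) = ((4 + √(-1024)) - 508326) + (20480 + 85) = ((4 + 32*I) - 508326) + 20565 = (-508322 + 32*I) + 20565 = -487757 + 32*I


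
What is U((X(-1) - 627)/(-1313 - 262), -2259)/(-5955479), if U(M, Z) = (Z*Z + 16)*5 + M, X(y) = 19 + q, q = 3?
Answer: -8037377896/1875975885 ≈ -4.2844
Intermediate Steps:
X(y) = 22 (X(y) = 19 + 3 = 22)
U(M, Z) = 80 + M + 5*Z**2 (U(M, Z) = (Z**2 + 16)*5 + M = (16 + Z**2)*5 + M = (80 + 5*Z**2) + M = 80 + M + 5*Z**2)
U((X(-1) - 627)/(-1313 - 262), -2259)/(-5955479) = (80 + (22 - 627)/(-1313 - 262) + 5*(-2259)**2)/(-5955479) = (80 - 605/(-1575) + 5*5103081)*(-1/5955479) = (80 - 605*(-1/1575) + 25515405)*(-1/5955479) = (80 + 121/315 + 25515405)*(-1/5955479) = (8037377896/315)*(-1/5955479) = -8037377896/1875975885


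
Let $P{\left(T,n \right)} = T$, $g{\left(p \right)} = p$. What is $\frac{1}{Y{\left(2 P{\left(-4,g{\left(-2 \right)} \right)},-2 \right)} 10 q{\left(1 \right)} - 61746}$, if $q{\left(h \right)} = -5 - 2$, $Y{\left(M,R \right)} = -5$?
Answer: $- \frac{1}{61396} \approx -1.6288 \cdot 10^{-5}$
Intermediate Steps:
$q{\left(h \right)} = -7$ ($q{\left(h \right)} = -5 - 2 = -7$)
$\frac{1}{Y{\left(2 P{\left(-4,g{\left(-2 \right)} \right)},-2 \right)} 10 q{\left(1 \right)} - 61746} = \frac{1}{\left(-5\right) 10 \left(-7\right) - 61746} = \frac{1}{\left(-50\right) \left(-7\right) - 61746} = \frac{1}{350 - 61746} = \frac{1}{-61396} = - \frac{1}{61396}$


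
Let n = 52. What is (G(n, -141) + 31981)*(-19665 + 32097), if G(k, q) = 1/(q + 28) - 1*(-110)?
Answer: 45081937824/113 ≈ 3.9896e+8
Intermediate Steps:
G(k, q) = 110 + 1/(28 + q) (G(k, q) = 1/(28 + q) + 110 = 110 + 1/(28 + q))
(G(n, -141) + 31981)*(-19665 + 32097) = ((3081 + 110*(-141))/(28 - 141) + 31981)*(-19665 + 32097) = ((3081 - 15510)/(-113) + 31981)*12432 = (-1/113*(-12429) + 31981)*12432 = (12429/113 + 31981)*12432 = (3626282/113)*12432 = 45081937824/113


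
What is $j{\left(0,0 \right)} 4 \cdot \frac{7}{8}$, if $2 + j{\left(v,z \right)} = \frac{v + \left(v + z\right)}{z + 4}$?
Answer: $-7$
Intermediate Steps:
$j{\left(v,z \right)} = -2 + \frac{z + 2 v}{4 + z}$ ($j{\left(v,z \right)} = -2 + \frac{v + \left(v + z\right)}{z + 4} = -2 + \frac{z + 2 v}{4 + z}$)
$j{\left(0,0 \right)} 4 \cdot \frac{7}{8} = \frac{-8 - 0 + 2 \cdot 0}{4 + 0} \cdot 4 \cdot \frac{7}{8} = \frac{-8 + 0 + 0}{4} \cdot 4 \cdot 7 \cdot \frac{1}{8} = \frac{1}{4} \left(-8\right) 4 \cdot \frac{7}{8} = \left(-2\right) 4 \cdot \frac{7}{8} = \left(-8\right) \frac{7}{8} = -7$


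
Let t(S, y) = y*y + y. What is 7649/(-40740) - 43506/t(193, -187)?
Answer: -339746993/236169780 ≈ -1.4386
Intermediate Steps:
t(S, y) = y + y**2 (t(S, y) = y**2 + y = y + y**2)
7649/(-40740) - 43506/t(193, -187) = 7649/(-40740) - 43506*(-1/(187*(1 - 187))) = 7649*(-1/40740) - 43506/((-187*(-186))) = -7649/40740 - 43506/34782 = -7649/40740 - 43506*1/34782 = -7649/40740 - 7251/5797 = -339746993/236169780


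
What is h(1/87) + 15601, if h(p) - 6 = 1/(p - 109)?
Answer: 147985487/9482 ≈ 15607.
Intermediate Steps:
h(p) = 6 + 1/(-109 + p) (h(p) = 6 + 1/(p - 109) = 6 + 1/(-109 + p))
h(1/87) + 15601 = (-653 + 6/87)/(-109 + 1/87) + 15601 = (-653 + 6*(1/87))/(-109 + 1/87) + 15601 = (-653 + 2/29)/(-9482/87) + 15601 = -87/9482*(-18935/29) + 15601 = 56805/9482 + 15601 = 147985487/9482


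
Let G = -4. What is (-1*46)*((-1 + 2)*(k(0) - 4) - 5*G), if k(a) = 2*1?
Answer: -828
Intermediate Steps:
k(a) = 2
(-1*46)*((-1 + 2)*(k(0) - 4) - 5*G) = (-1*46)*((-1 + 2)*(2 - 4) - 5*(-4)) = -46*(1*(-2) + 20) = -46*(-2 + 20) = -46*18 = -828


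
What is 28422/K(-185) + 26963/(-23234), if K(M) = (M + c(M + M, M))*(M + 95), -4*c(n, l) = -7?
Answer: 47926549/85152610 ≈ 0.56283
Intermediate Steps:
c(n, l) = 7/4 (c(n, l) = -1/4*(-7) = 7/4)
K(M) = (95 + M)*(7/4 + M) (K(M) = (M + 7/4)*(M + 95) = (7/4 + M)*(95 + M) = (95 + M)*(7/4 + M))
28422/K(-185) + 26963/(-23234) = 28422/(665/4 + (-185)**2 + (387/4)*(-185)) + 26963/(-23234) = 28422/(665/4 + 34225 - 71595/4) + 26963*(-1/23234) = 28422/(32985/2) - 26963/23234 = 28422*(2/32985) - 26963/23234 = 6316/3665 - 26963/23234 = 47926549/85152610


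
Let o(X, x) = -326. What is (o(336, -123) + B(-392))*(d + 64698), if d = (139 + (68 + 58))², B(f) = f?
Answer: -96874714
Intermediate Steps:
d = 70225 (d = (139 + 126)² = 265² = 70225)
(o(336, -123) + B(-392))*(d + 64698) = (-326 - 392)*(70225 + 64698) = -718*134923 = -96874714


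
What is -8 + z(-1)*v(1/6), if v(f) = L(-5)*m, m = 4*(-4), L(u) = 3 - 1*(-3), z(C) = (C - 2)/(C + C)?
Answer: -152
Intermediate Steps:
z(C) = (-2 + C)/(2*C) (z(C) = (-2 + C)/((2*C)) = (-2 + C)*(1/(2*C)) = (-2 + C)/(2*C))
L(u) = 6 (L(u) = 3 + 3 = 6)
m = -16
v(f) = -96 (v(f) = 6*(-16) = -96)
-8 + z(-1)*v(1/6) = -8 + ((½)*(-2 - 1)/(-1))*(-96) = -8 + ((½)*(-1)*(-3))*(-96) = -8 + (3/2)*(-96) = -8 - 144 = -152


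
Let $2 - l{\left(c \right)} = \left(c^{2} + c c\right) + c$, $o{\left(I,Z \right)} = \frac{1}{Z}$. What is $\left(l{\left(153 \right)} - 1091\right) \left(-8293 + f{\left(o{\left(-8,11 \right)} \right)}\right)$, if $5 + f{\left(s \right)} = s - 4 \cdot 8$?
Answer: $\frac{4403689740}{11} \approx 4.0034 \cdot 10^{8}$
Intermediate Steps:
$f{\left(s \right)} = -37 + s$ ($f{\left(s \right)} = -5 + \left(s - 4 \cdot 8\right) = -5 + \left(s - 32\right) = -5 + \left(-32 + s\right) = -37 + s$)
$l{\left(c \right)} = 2 - c - 2 c^{2}$ ($l{\left(c \right)} = 2 - \left(\left(c^{2} + c c\right) + c\right) = 2 - \left(\left(c^{2} + c^{2}\right) + c\right) = 2 - \left(2 c^{2} + c\right) = 2 - \left(c + 2 c^{2}\right) = 2 - c - 2 c^{2}$)
$\left(l{\left(153 \right)} - 1091\right) \left(-8293 + f{\left(o{\left(-8,11 \right)} \right)}\right) = \left(\left(2 - 153 - 2 \cdot 153^{2}\right) - 1091\right) \left(-8293 - \left(37 - \frac{1}{11}\right)\right) = \left(\left(2 - 153 - 46818\right) - 1091\right) \left(-8293 + \left(-37 + \frac{1}{11}\right)\right) = \left(\left(2 - 153 - 46818\right) - 1091\right) \left(-8293 - \frac{406}{11}\right) = \left(-46969 - 1091\right) \left(- \frac{91629}{11}\right) = \left(-48060\right) \left(- \frac{91629}{11}\right) = \frac{4403689740}{11}$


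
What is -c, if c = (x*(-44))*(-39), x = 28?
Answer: -48048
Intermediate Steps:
c = 48048 (c = (28*(-44))*(-39) = -1232*(-39) = 48048)
-c = -1*48048 = -48048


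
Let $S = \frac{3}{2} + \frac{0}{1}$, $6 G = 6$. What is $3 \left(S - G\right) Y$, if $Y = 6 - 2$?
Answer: $6$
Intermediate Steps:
$G = 1$ ($G = \frac{1}{6} \cdot 6 = 1$)
$Y = 4$ ($Y = 6 - 2 = 4$)
$S = \frac{3}{2}$ ($S = 3 \cdot \frac{1}{2} + 0 \cdot 1 = \frac{3}{2} + 0 = \frac{3}{2} \approx 1.5$)
$3 \left(S - G\right) Y = 3 \left(\frac{3}{2} - 1\right) 4 = 3 \cdot \frac{1}{2} \cdot 4 = \frac{3}{2} \cdot 4 = 6$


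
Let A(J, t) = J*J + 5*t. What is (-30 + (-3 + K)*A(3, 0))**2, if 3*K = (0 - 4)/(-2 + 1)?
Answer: 2025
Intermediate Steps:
K = 4/3 (K = ((0 - 4)/(-2 + 1))/3 = (-4/(-1))/3 = (-4*(-1))/3 = (1/3)*4 = 4/3 ≈ 1.3333)
A(J, t) = J**2 + 5*t
(-30 + (-3 + K)*A(3, 0))**2 = (-30 + (-3 + 4/3)*(3**2 + 5*0))**2 = (-30 - 5*(9 + 0)/3)**2 = (-30 - 5/3*9)**2 = (-30 - 15)**2 = (-45)**2 = 2025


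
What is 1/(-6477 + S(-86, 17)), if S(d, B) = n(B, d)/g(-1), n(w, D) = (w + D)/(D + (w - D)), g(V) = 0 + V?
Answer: -17/110040 ≈ -0.00015449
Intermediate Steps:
g(V) = V
n(w, D) = (D + w)/w
S(d, B) = -(B + d)/B (S(d, B) = ((d + B)/B)/(-1) = ((B + d)/B)*(-1) = -(B + d)/B)
1/(-6477 + S(-86, 17)) = 1/(-6477 + (-1*17 - 1*(-86))/17) = 1/(-6477 + (-17 + 86)/17) = 1/(-6477 + (1/17)*69) = 1/(-6477 + 69/17) = 1/(-110040/17) = -17/110040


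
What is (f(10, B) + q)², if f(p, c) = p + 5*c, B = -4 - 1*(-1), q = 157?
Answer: 23104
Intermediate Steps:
B = -3 (B = -4 + 1 = -3)
(f(10, B) + q)² = ((10 + 5*(-3)) + 157)² = ((10 - 15) + 157)² = (-5 + 157)² = 152² = 23104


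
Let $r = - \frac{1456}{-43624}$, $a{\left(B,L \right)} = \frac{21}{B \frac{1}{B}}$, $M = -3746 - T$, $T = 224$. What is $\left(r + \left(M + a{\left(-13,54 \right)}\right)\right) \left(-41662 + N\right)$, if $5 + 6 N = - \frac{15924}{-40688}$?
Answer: $\frac{2607386360831145}{15847976} \approx 1.6452 \cdot 10^{8}$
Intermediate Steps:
$M = -3970$ ($M = -3746 - 224 = -3970$)
$a{\left(B,L \right)} = 21$ ($a{\left(B,L \right)} = \frac{21}{1} = 21 \cdot 1 = 21$)
$r = \frac{26}{779}$ ($r = \left(-1456\right) \left(- \frac{1}{43624}\right) = \frac{26}{779} \approx 0.033376$)
$N = - \frac{46879}{61032}$ ($N = - \frac{5}{6} + \frac{\left(-15924\right) \frac{1}{-40688}}{6} = - \frac{5}{6} + \frac{\left(-15924\right) \left(- \frac{1}{40688}\right)}{6} = - \frac{5}{6} + \frac{1}{6} \cdot \frac{3981}{10172} = - \frac{5}{6} + \frac{1327}{20344} = - \frac{46879}{61032} \approx -0.76811$)
$\left(r + \left(M + a{\left(-13,54 \right)}\right)\right) \left(-41662 + N\right) = \left(\frac{26}{779} + \left(-3970 + 21\right)\right) \left(-41662 - \frac{46879}{61032}\right) = \left(\frac{26}{779} - 3949\right) \left(- \frac{2542762063}{61032}\right) = \left(- \frac{3076245}{779}\right) \left(- \frac{2542762063}{61032}\right) = \frac{2607386360831145}{15847976}$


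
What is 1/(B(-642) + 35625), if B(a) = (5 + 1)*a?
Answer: 1/31773 ≈ 3.1473e-5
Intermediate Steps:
B(a) = 6*a
1/(B(-642) + 35625) = 1/(6*(-642) + 35625) = 1/(-3852 + 35625) = 1/31773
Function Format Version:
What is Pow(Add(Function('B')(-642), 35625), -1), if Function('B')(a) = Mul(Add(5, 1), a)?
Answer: Rational(1, 31773) ≈ 3.1473e-5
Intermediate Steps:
Function('B')(a) = Mul(6, a)
Pow(Add(Function('B')(-642), 35625), -1) = Pow(Add(Mul(6, -642), 35625), -1) = Pow(Add(-3852, 35625), -1) = Pow(31773, -1) = Rational(1, 31773)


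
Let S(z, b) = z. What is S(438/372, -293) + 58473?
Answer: 3625399/62 ≈ 58474.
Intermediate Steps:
S(438/372, -293) + 58473 = 438/372 + 58473 = 438*(1/372) + 58473 = 73/62 + 58473 = 3625399/62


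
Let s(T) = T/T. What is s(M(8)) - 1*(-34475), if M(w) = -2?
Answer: 34476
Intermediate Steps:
s(T) = 1
s(M(8)) - 1*(-34475) = 1 - 1*(-34475) = 1 + 34475 = 34476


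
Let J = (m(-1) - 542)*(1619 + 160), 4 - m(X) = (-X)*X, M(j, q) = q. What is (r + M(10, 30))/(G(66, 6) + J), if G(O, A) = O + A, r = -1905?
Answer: 625/318417 ≈ 0.0019628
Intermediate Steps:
m(X) = 4 + X² (m(X) = 4 - (-X)*X = 4 - (-1)*X² = 4 + X²)
J = -955323 (J = ((4 + (-1)²) - 542)*(1619 + 160) = ((4 + 1) - 542)*1779 = (5 - 542)*1779 = -537*1779 = -955323)
G(O, A) = A + O
(r + M(10, 30))/(G(66, 6) + J) = (-1905 + 30)/((6 + 66) - 955323) = -1875/(72 - 955323) = -1875/(-955251) = -1875*(-1/955251) = 625/318417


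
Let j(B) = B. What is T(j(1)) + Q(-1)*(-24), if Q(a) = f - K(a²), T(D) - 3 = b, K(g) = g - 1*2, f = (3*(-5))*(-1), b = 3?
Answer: -378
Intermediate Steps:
f = 15 (f = -15*(-1) = 15)
K(g) = -2 + g (K(g) = g - 2 = -2 + g)
T(D) = 6 (T(D) = 3 + 3 = 6)
Q(a) = 17 - a² (Q(a) = 15 - (-2 + a²) = 15 + (2 - a²) = 17 - a²)
T(j(1)) + Q(-1)*(-24) = 6 + (17 - 1*(-1)²)*(-24) = 6 + (17 - 1*1)*(-24) = 6 + (17 - 1)*(-24) = 6 + 16*(-24) = 6 - 384 = -378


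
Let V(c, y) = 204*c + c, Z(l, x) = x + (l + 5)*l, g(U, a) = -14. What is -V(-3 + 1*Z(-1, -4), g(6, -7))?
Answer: 2255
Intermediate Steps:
Z(l, x) = x + l*(5 + l) (Z(l, x) = x + (5 + l)*l = x + l*(5 + l))
V(c, y) = 205*c
-V(-3 + 1*Z(-1, -4), g(6, -7)) = -205*(-3 + 1*(-4 + (-1)² + 5*(-1))) = -205*(-3 + 1*(-4 + 1 - 5)) = -205*(-3 + 1*(-8)) = -205*(-3 - 8) = -205*(-11) = -1*(-2255) = 2255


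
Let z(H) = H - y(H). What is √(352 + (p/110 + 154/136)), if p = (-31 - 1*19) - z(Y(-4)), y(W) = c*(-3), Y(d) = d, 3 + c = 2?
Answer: √1233501555/1870 ≈ 18.781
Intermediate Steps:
c = -1 (c = -3 + 2 = -1)
y(W) = 3 (y(W) = -1*(-3) = 3)
z(H) = -3 + H (z(H) = H - 1*3 = H - 3 = -3 + H)
p = -43 (p = (-31 - 1*19) - (-3 - 4) = (-31 - 19) - 1*(-7) = -50 + 7 = -43)
√(352 + (p/110 + 154/136)) = √(352 + (-43/110 + 154/136)) = √(352 + (-43*1/110 + 154*(1/136))) = √(352 + (-43/110 + 77/68)) = √(352 + 2773/3740) = √(1319253/3740) = √1233501555/1870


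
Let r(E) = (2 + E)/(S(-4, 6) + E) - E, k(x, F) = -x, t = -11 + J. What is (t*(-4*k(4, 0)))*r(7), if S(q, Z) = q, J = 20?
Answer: -576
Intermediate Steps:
t = 9 (t = -11 + 20 = 9)
r(E) = -E + (2 + E)/(-4 + E) (r(E) = (2 + E)/(-4 + E) - E = -E + (2 + E)/(-4 + E))
(t*(-4*k(4, 0)))*r(7) = (9*(-(-4)*4))*((2 - 1*7**2 + 5*7)/(-4 + 7)) = (9*(-4*(-4)))*((2 - 1*49 + 35)/3) = (9*16)*((2 - 49 + 35)/3) = 144*((1/3)*(-12)) = 144*(-4) = -576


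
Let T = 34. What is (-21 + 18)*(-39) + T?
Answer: 151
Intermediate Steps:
(-21 + 18)*(-39) + T = (-21 + 18)*(-39) + 34 = -3*(-39) + 34 = 117 + 34 = 151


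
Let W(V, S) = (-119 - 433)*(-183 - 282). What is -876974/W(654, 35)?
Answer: -438487/128340 ≈ -3.4166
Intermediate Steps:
W(V, S) = 256680 (W(V, S) = -552*(-465) = 256680)
-876974/W(654, 35) = -876974/256680 = -876974*1/256680 = -438487/128340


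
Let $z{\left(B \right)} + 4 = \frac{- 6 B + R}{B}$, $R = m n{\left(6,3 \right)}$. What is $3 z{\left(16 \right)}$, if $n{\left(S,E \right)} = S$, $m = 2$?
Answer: $- \frac{111}{4} \approx -27.75$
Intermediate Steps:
$R = 12$ ($R = 2 \cdot 6 = 12$)
$z{\left(B \right)} = -4 + \frac{12 - 6 B}{B}$ ($z{\left(B \right)} = -4 + \frac{- 6 B + 12}{B} = -4 + \frac{12 - 6 B}{B}$)
$3 z{\left(16 \right)} = 3 \left(-10 + \frac{12}{16}\right) = 3 \left(-10 + 12 \cdot \frac{1}{16}\right) = 3 \left(-10 + \frac{3}{4}\right) = 3 \left(- \frac{37}{4}\right) = - \frac{111}{4}$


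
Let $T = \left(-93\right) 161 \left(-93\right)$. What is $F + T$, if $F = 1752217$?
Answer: $3144706$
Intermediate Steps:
$T = 1392489$ ($T = \left(-14973\right) \left(-93\right) = 1392489$)
$F + T = 1752217 + 1392489 = 3144706$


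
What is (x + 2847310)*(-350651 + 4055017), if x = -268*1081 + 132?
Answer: 9474782866644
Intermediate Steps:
x = -289576 (x = -289708 + 132 = -289576)
(x + 2847310)*(-350651 + 4055017) = (-289576 + 2847310)*(-350651 + 4055017) = 2557734*3704366 = 9474782866644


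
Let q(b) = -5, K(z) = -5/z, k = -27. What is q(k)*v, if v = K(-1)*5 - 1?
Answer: -120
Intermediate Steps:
v = 24 (v = -5/(-1)*5 - 1 = -5*(-1)*5 - 1 = 5*5 - 1 = 25 - 1 = 24)
q(k)*v = -5*24 = -120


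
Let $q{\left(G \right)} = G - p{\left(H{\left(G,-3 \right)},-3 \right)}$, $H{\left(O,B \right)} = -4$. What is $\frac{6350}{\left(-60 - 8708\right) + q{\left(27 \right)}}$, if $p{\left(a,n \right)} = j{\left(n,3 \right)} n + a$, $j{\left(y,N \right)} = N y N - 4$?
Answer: $- \frac{635}{883} \approx -0.71914$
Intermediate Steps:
$j{\left(y,N \right)} = -4 + y N^{2}$ ($j{\left(y,N \right)} = y N^{2} - 4 = -4 + y N^{2}$)
$p{\left(a,n \right)} = a + n \left(-4 + 9 n\right)$ ($p{\left(a,n \right)} = \left(-4 + n 3^{2}\right) n + a = \left(-4 + n 9\right) n + a = \left(-4 + 9 n\right) n + a = n \left(-4 + 9 n\right) + a = a + n \left(-4 + 9 n\right)$)
$q{\left(G \right)} = -89 + G$ ($q{\left(G \right)} = G - \left(-4 - 3 \left(-4 + 9 \left(-3\right)\right)\right) = G - \left(-4 - 3 \left(-4 - 27\right)\right) = G - \left(-4 - -93\right) = G - \left(-4 + 93\right) = G - 89 = -89 + G$)
$\frac{6350}{\left(-60 - 8708\right) + q{\left(27 \right)}} = \frac{6350}{\left(-60 - 8708\right) + \left(-89 + 27\right)} = \frac{6350}{-8768 - 62} = \frac{6350}{-8830} = 6350 \left(- \frac{1}{8830}\right) = - \frac{635}{883}$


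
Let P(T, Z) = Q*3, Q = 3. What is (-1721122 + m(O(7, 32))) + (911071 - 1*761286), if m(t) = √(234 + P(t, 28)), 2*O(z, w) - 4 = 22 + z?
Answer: -1571337 + 9*√3 ≈ -1.5713e+6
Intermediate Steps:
O(z, w) = 13 + z/2 (O(z, w) = 2 + (22 + z)/2 = 2 + (11 + z/2) = 13 + z/2)
P(T, Z) = 9 (P(T, Z) = 3*3 = 9)
m(t) = 9*√3 (m(t) = √(234 + 9) = √243 = 9*√3)
(-1721122 + m(O(7, 32))) + (911071 - 1*761286) = (-1721122 + 9*√3) + (911071 - 1*761286) = (-1721122 + 9*√3) + (911071 - 761286) = (-1721122 + 9*√3) + 149785 = -1571337 + 9*√3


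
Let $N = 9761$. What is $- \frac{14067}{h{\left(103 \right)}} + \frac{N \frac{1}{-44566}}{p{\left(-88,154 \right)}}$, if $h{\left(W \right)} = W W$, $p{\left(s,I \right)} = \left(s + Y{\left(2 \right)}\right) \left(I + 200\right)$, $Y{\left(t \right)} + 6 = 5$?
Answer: $- \frac{19751320448083}{14896058665164} \approx -1.3259$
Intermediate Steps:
$Y{\left(t \right)} = -1$ ($Y{\left(t \right)} = -6 + 5 = -1$)
$p{\left(s,I \right)} = \left(-1 + s\right) \left(200 + I\right)$ ($p{\left(s,I \right)} = \left(s - 1\right) \left(I + 200\right) = \left(-1 + s\right) \left(200 + I\right)$)
$h{\left(W \right)} = W^{2}$
$- \frac{14067}{h{\left(103 \right)}} + \frac{N \frac{1}{-44566}}{p{\left(-88,154 \right)}} = - \frac{14067}{103^{2}} + \frac{9761 \frac{1}{-44566}}{-200 - 154 + 200 \left(-88\right) + 154 \left(-88\right)} = - \frac{14067}{10609} + \frac{9761 \left(- \frac{1}{44566}\right)}{-200 - 154 - 17600 - 13552} = \left(-14067\right) \frac{1}{10609} - \frac{9761}{44566 \left(-31506\right)} = - \frac{14067}{10609} - - \frac{9761}{1404096396} = - \frac{14067}{10609} + \frac{9761}{1404096396} = - \frac{19751320448083}{14896058665164}$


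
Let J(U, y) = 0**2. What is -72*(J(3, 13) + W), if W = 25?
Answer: -1800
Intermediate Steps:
J(U, y) = 0
-72*(J(3, 13) + W) = -72*(0 + 25) = -72*25 = -1800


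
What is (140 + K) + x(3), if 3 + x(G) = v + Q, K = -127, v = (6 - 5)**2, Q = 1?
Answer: 12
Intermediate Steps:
v = 1 (v = 1**2 = 1)
x(G) = -1 (x(G) = -3 + (1 + 1) = -3 + 2 = -1)
(140 + K) + x(3) = (140 - 127) - 1 = 13 - 1 = 12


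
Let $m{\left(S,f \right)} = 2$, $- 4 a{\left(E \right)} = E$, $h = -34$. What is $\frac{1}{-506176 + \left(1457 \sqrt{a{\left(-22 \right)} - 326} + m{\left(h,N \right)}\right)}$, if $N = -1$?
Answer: $- \frac{1012348}{513784982761} - \frac{1457 i \sqrt{1282}}{513784982761} \approx -1.9704 \cdot 10^{-6} - 1.0154 \cdot 10^{-7} i$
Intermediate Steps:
$a{\left(E \right)} = - \frac{E}{4}$
$\frac{1}{-506176 + \left(1457 \sqrt{a{\left(-22 \right)} - 326} + m{\left(h,N \right)}\right)} = \frac{1}{-506176 + \left(1457 \sqrt{\left(- \frac{1}{4}\right) \left(-22\right) - 326} + 2\right)} = \frac{1}{-506176 + \left(1457 \sqrt{\frac{11}{2} - 326} + 2\right)} = \frac{1}{-506176 + \left(1457 \sqrt{- \frac{641}{2}} + 2\right)} = \frac{1}{-506176 + \left(1457 \frac{i \sqrt{1282}}{2} + 2\right)} = \frac{1}{-506176 + \left(\frac{1457 i \sqrt{1282}}{2} + 2\right)} = \frac{1}{-506176 + \left(2 + \frac{1457 i \sqrt{1282}}{2}\right)} = \frac{1}{-506174 + \frac{1457 i \sqrt{1282}}{2}}$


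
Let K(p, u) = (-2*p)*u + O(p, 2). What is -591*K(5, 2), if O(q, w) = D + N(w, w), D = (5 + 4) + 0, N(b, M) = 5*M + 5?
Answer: -2364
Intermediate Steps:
N(b, M) = 5 + 5*M
D = 9 (D = 9 + 0 = 9)
O(q, w) = 14 + 5*w (O(q, w) = 9 + (5 + 5*w) = 14 + 5*w)
K(p, u) = 24 - 2*p*u (K(p, u) = (-2*p)*u + (14 + 5*2) = -2*p*u + (14 + 10) = -2*p*u + 24 = 24 - 2*p*u)
-591*K(5, 2) = -591*(24 - 2*5*2) = -591*(24 - 20) = -591*4 = -2364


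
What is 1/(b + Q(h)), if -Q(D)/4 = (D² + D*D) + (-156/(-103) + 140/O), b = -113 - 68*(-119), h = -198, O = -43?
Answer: -4429/1353706289 ≈ -3.2718e-6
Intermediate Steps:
b = 7979 (b = -113 + 8092 = 7979)
Q(D) = 30848/4429 - 8*D² (Q(D) = -4*((D² + D*D) + (-156/(-103) + 140/(-43))) = -4*((D² + D²) + (-156*(-1/103) + 140*(-1/43))) = -4*(2*D² + (156/103 - 140/43)) = -4*(2*D² - 7712/4429) = -4*(-7712/4429 + 2*D²) = 30848/4429 - 8*D²)
1/(b + Q(h)) = 1/(7979 + (30848/4429 - 8*(-198)²)) = 1/(7979 + (30848/4429 - 8*39204)) = 1/(7979 + (30848/4429 - 313632)) = 1/(7979 - 1389045280/4429) = 1/(-1353706289/4429) = -4429/1353706289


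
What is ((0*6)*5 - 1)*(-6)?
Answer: 6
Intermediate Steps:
((0*6)*5 - 1)*(-6) = (0*5 - 1)*(-6) = (0 - 1)*(-6) = -1*(-6) = 6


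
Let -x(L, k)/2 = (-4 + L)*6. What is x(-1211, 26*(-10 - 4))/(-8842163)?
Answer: -14580/8842163 ≈ -0.0016489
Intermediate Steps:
x(L, k) = 48 - 12*L (x(L, k) = -2*(-4 + L)*6 = -2*(-24 + 6*L) = 48 - 12*L)
x(-1211, 26*(-10 - 4))/(-8842163) = (48 - 12*(-1211))/(-8842163) = (48 + 14532)*(-1/8842163) = 14580*(-1/8842163) = -14580/8842163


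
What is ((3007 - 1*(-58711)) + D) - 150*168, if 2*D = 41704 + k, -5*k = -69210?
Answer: 64291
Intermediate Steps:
k = 13842 (k = -⅕*(-69210) = 13842)
D = 27773 (D = (41704 + 13842)/2 = (½)*55546 = 27773)
((3007 - 1*(-58711)) + D) - 150*168 = ((3007 - 1*(-58711)) + 27773) - 150*168 = ((3007 + 58711) + 27773) - 25200 = (61718 + 27773) - 25200 = 89491 - 25200 = 64291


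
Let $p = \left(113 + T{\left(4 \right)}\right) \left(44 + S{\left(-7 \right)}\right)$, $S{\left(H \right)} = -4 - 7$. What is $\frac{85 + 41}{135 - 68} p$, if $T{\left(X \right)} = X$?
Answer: $\frac{486486}{67} \approx 7261.0$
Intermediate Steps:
$S{\left(H \right)} = -11$ ($S{\left(H \right)} = -4 - 7 = -11$)
$p = 3861$ ($p = \left(113 + 4\right) \left(44 - 11\right) = 117 \cdot 33 = 3861$)
$\frac{85 + 41}{135 - 68} p = \frac{85 + 41}{135 - 68} \cdot 3861 = \frac{126}{67} \cdot 3861 = \frac{486486}{67}$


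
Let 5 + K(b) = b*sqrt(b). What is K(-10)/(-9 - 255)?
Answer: 5/264 + 5*I*sqrt(10)/132 ≈ 0.018939 + 0.11978*I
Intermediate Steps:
K(b) = -5 + b**(3/2) (K(b) = -5 + b*sqrt(b) = -5 + b**(3/2))
K(-10)/(-9 - 255) = (-5 + (-10)**(3/2))/(-9 - 255) = (-5 - 10*I*sqrt(10))/(-264) = -(-5 - 10*I*sqrt(10))/264 = 5/264 + 5*I*sqrt(10)/132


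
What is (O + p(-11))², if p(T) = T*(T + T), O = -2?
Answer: 57600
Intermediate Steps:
p(T) = 2*T² (p(T) = T*(2*T) = 2*T²)
(O + p(-11))² = (-2 + 2*(-11)²)² = (-2 + 2*121)² = (-2 + 242)² = 240² = 57600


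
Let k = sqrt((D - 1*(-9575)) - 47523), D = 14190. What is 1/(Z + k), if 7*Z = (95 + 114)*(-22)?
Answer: -16093/11152873 - 49*I*sqrt(23758)/22305746 ≈ -0.0014429 - 0.0003386*I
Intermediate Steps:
k = I*sqrt(23758) (k = sqrt((14190 - 1*(-9575)) - 47523) = sqrt((14190 + 9575) - 47523) = sqrt(23765 - 47523) = sqrt(-23758) = I*sqrt(23758) ≈ 154.14*I)
Z = -4598/7 (Z = ((95 + 114)*(-22))/7 = (209*(-22))/7 = (1/7)*(-4598) = -4598/7 ≈ -656.86)
1/(Z + k) = 1/(-4598/7 + I*sqrt(23758))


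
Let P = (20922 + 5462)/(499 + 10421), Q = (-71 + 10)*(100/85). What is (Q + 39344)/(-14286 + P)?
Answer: -227828055/82862641 ≈ -2.7495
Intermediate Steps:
Q = -1220/17 (Q = -6100/85 = -61*20/17 = -1220/17 ≈ -71.765)
P = 3298/1365 (P = 26384/10920 = 26384*(1/10920) = 3298/1365 ≈ 2.4161)
(Q + 39344)/(-14286 + P) = (-1220/17 + 39344)/(-14286 + 3298/1365) = 667628/(17*(-19497092/1365)) = (667628/17)*(-1365/19497092) = -227828055/82862641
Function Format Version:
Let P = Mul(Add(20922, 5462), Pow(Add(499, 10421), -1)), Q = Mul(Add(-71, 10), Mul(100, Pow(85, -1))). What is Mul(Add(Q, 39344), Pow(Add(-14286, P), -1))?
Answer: Rational(-227828055, 82862641) ≈ -2.7495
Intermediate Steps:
Q = Rational(-1220, 17) (Q = Mul(-61, Mul(100, Rational(1, 85))) = Mul(-61, Rational(20, 17)) = Rational(-1220, 17) ≈ -71.765)
P = Rational(3298, 1365) (P = Mul(26384, Pow(10920, -1)) = Mul(26384, Rational(1, 10920)) = Rational(3298, 1365) ≈ 2.4161)
Mul(Add(Q, 39344), Pow(Add(-14286, P), -1)) = Mul(Add(Rational(-1220, 17), 39344), Pow(Add(-14286, Rational(3298, 1365)), -1)) = Mul(Rational(667628, 17), Pow(Rational(-19497092, 1365), -1)) = Mul(Rational(667628, 17), Rational(-1365, 19497092)) = Rational(-227828055, 82862641)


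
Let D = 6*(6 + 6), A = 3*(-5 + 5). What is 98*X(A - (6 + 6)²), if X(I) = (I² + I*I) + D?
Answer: 4071312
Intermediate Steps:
A = 0 (A = 3*0 = 0)
D = 72 (D = 6*12 = 72)
X(I) = 72 + 2*I² (X(I) = (I² + I*I) + 72 = (I² + I²) + 72 = 2*I² + 72 = 72 + 2*I²)
98*X(A - (6 + 6)²) = 98*(72 + 2*(0 - (6 + 6)²)²) = 98*(72 + 2*(0 - 1*12²)²) = 98*(72 + 2*(0 - 1*144)²) = 98*(72 + 2*(0 - 144)²) = 98*(72 + 2*(-144)²) = 98*(72 + 2*20736) = 98*(72 + 41472) = 98*41544 = 4071312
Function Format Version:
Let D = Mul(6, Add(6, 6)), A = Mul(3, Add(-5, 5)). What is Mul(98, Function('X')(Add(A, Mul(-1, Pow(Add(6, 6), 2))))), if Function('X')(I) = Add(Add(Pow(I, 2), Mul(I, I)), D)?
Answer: 4071312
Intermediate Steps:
A = 0 (A = Mul(3, 0) = 0)
D = 72 (D = Mul(6, 12) = 72)
Function('X')(I) = Add(72, Mul(2, Pow(I, 2))) (Function('X')(I) = Add(Add(Pow(I, 2), Mul(I, I)), 72) = Add(Add(Pow(I, 2), Pow(I, 2)), 72) = Add(Mul(2, Pow(I, 2)), 72) = Add(72, Mul(2, Pow(I, 2))))
Mul(98, Function('X')(Add(A, Mul(-1, Pow(Add(6, 6), 2))))) = Mul(98, Add(72, Mul(2, Pow(Add(0, Mul(-1, Pow(Add(6, 6), 2))), 2)))) = Mul(98, Add(72, Mul(2, Pow(Add(0, Mul(-1, Pow(12, 2))), 2)))) = Mul(98, Add(72, Mul(2, Pow(Add(0, Mul(-1, 144)), 2)))) = Mul(98, Add(72, Mul(2, Pow(Add(0, -144), 2)))) = Mul(98, Add(72, Mul(2, Pow(-144, 2)))) = Mul(98, Add(72, Mul(2, 20736))) = Mul(98, Add(72, 41472)) = Mul(98, 41544) = 4071312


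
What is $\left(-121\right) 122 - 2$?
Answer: $-14764$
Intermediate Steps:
$\left(-121\right) 122 - 2 = -14762 - 2 = -14764$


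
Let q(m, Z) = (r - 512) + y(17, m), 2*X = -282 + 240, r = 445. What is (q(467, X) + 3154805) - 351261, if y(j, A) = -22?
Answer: 2803455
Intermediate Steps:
X = -21 (X = (-282 + 240)/2 = (½)*(-42) = -21)
q(m, Z) = -89 (q(m, Z) = (445 - 512) - 22 = -67 - 22 = -89)
(q(467, X) + 3154805) - 351261 = (-89 + 3154805) - 351261 = 3154716 - 351261 = 2803455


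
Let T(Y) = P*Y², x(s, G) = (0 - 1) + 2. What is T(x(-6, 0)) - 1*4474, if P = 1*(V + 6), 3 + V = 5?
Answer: -4466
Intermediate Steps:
V = 2 (V = -3 + 5 = 2)
P = 8 (P = 1*(2 + 6) = 1*8 = 8)
x(s, G) = 1 (x(s, G) = -1 + 2 = 1)
T(Y) = 8*Y²
T(x(-6, 0)) - 1*4474 = 8*1² - 1*4474 = 8*1 - 4474 = 8 - 4474 = -4466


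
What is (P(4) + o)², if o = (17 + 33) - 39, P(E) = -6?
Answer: 25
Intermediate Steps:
o = 11 (o = 50 - 39 = 11)
(P(4) + o)² = (-6 + 11)² = 5² = 25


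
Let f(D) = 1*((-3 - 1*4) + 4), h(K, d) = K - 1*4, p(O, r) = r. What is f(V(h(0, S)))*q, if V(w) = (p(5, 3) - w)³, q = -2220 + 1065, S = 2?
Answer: 3465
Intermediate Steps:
h(K, d) = -4 + K (h(K, d) = K - 4 = -4 + K)
q = -1155
V(w) = (3 - w)³
f(D) = -3 (f(D) = 1*((-3 - 4) + 4) = 1*(-7 + 4) = 1*(-3) = -3)
f(V(h(0, S)))*q = -3*(-1155) = 3465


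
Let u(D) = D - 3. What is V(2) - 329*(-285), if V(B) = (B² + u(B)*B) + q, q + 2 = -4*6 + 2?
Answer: 93743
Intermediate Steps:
u(D) = -3 + D
q = -24 (q = -2 + (-4*6 + 2) = -2 + (-24 + 2) = -2 - 22 = -24)
V(B) = -24 + B² + B*(-3 + B) (V(B) = (B² + (-3 + B)*B) - 24 = (B² + B*(-3 + B)) - 24 = -24 + B² + B*(-3 + B))
V(2) - 329*(-285) = (-24 + 2² + 2*(-3 + 2)) - 329*(-285) = (-24 + 4 + 2*(-1)) + 93765 = (-24 + 4 - 2) + 93765 = -22 + 93765 = 93743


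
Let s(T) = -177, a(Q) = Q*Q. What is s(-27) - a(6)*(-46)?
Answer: 1479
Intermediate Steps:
a(Q) = Q²
s(-27) - a(6)*(-46) = -177 - 6²*(-46) = -177 - 36*(-46) = -177 - 1*(-1656) = -177 + 1656 = 1479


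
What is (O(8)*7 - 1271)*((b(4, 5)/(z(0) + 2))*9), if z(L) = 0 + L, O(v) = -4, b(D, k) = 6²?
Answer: -210438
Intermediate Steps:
b(D, k) = 36
z(L) = L
(O(8)*7 - 1271)*((b(4, 5)/(z(0) + 2))*9) = (-4*7 - 1271)*((36/(0 + 2))*9) = (-28 - 1271)*((36/2)*9) = -1299*36*(½)*9 = -23382*9 = -1299*162 = -210438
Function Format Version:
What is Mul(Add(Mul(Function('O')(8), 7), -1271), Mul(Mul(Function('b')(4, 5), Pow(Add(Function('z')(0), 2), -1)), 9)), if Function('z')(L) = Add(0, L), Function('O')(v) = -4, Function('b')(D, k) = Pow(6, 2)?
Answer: -210438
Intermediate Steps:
Function('b')(D, k) = 36
Function('z')(L) = L
Mul(Add(Mul(Function('O')(8), 7), -1271), Mul(Mul(Function('b')(4, 5), Pow(Add(Function('z')(0), 2), -1)), 9)) = Mul(Add(Mul(-4, 7), -1271), Mul(Mul(36, Pow(Add(0, 2), -1)), 9)) = Mul(Add(-28, -1271), Mul(Mul(36, Pow(2, -1)), 9)) = Mul(-1299, Mul(Mul(36, Rational(1, 2)), 9)) = Mul(-1299, Mul(18, 9)) = Mul(-1299, 162) = -210438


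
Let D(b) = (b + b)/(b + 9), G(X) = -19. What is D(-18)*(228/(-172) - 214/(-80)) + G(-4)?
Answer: -5849/430 ≈ -13.602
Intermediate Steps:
D(b) = 2*b/(9 + b) (D(b) = (2*b)/(9 + b) = 2*b/(9 + b))
D(-18)*(228/(-172) - 214/(-80)) + G(-4) = (2*(-18)/(9 - 18))*(228/(-172) - 214/(-80)) - 19 = (2*(-18)/(-9))*(228*(-1/172) - 214*(-1/80)) - 19 = (2*(-18)*(-⅑))*(-57/43 + 107/40) - 19 = 4*(2321/1720) - 19 = 2321/430 - 19 = -5849/430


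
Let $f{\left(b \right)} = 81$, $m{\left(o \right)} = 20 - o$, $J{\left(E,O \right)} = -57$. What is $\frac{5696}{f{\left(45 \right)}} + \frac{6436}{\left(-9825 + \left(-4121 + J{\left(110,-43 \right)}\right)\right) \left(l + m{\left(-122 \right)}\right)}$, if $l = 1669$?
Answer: $\frac{144446809052}{2054114073} \approx 70.321$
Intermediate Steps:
$\frac{5696}{f{\left(45 \right)}} + \frac{6436}{\left(-9825 + \left(-4121 + J{\left(110,-43 \right)}\right)\right) \left(l + m{\left(-122 \right)}\right)} = \frac{5696}{81} + \frac{6436}{\left(-9825 - 4178\right) \left(1669 + \left(20 - -122\right)\right)} = 5696 \cdot \frac{1}{81} + \frac{6436}{\left(-9825 - 4178\right) \left(1669 + \left(20 + 122\right)\right)} = \frac{5696}{81} + \frac{6436}{\left(-14003\right) \left(1669 + 142\right)} = \frac{5696}{81} + \frac{6436}{\left(-14003\right) 1811} = \frac{5696}{81} + \frac{6436}{-25359433} = \frac{5696}{81} + 6436 \left(- \frac{1}{25359433}\right) = \frac{5696}{81} - \frac{6436}{25359433} = \frac{144446809052}{2054114073}$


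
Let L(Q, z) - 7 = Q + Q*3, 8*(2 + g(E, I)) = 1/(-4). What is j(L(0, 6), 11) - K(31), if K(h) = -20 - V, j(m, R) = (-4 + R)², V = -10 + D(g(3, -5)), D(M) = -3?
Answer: 56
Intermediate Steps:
g(E, I) = -65/32 (g(E, I) = -2 + (⅛)/(-4) = -2 + (⅛)*(-¼) = -2 - 1/32 = -65/32)
V = -13 (V = -10 - 3 = -13)
L(Q, z) = 7 + 4*Q (L(Q, z) = 7 + (Q + Q*3) = 7 + (Q + 3*Q) = 7 + 4*Q)
K(h) = -7 (K(h) = -20 - 1*(-13) = -20 + 13 = -7)
j(L(0, 6), 11) - K(31) = (-4 + 11)² - 1*(-7) = 7² + 7 = 49 + 7 = 56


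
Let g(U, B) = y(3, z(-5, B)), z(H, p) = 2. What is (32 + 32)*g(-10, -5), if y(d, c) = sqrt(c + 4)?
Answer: 64*sqrt(6) ≈ 156.77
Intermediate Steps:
y(d, c) = sqrt(4 + c)
g(U, B) = sqrt(6) (g(U, B) = sqrt(4 + 2) = sqrt(6))
(32 + 32)*g(-10, -5) = (32 + 32)*sqrt(6) = 64*sqrt(6)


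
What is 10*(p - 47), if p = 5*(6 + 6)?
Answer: 130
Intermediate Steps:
p = 60 (p = 5*12 = 60)
10*(p - 47) = 10*(60 - 47) = 10*13 = 130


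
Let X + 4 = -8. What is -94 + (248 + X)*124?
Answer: 29170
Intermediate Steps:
X = -12 (X = -4 - 8 = -12)
-94 + (248 + X)*124 = -94 + (248 - 12)*124 = -94 + 236*124 = -94 + 29264 = 29170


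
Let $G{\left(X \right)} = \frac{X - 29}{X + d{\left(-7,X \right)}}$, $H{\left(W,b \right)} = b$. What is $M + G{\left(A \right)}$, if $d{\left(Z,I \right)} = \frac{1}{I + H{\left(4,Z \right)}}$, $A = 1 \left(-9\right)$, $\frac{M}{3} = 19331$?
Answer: $\frac{8409593}{145} \approx 57997.0$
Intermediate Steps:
$M = 57993$ ($M = 3 \cdot 19331 = 57993$)
$A = -9$
$d{\left(Z,I \right)} = \frac{1}{I + Z}$
$G{\left(X \right)} = \frac{-29 + X}{X + \frac{1}{-7 + X}}$ ($G{\left(X \right)} = \frac{X - 29}{X + \frac{1}{X - 7}} = \frac{-29 + X}{X + \frac{1}{-7 + X}}$)
$M + G{\left(A \right)} = 57993 + \frac{\left(-29 - 9\right) \left(-7 - 9\right)}{1 - 9 \left(-7 - 9\right)} = 57993 + \frac{1}{1 - -144} \left(-38\right) \left(-16\right) = 57993 + \frac{1}{1 + 144} \left(-38\right) \left(-16\right) = 57993 + \frac{1}{145} \left(-38\right) \left(-16\right) = 57993 + \frac{608}{145} = \frac{8409593}{145}$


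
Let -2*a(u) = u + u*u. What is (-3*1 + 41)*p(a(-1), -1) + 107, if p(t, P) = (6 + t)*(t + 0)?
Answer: 107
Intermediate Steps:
a(u) = -u/2 - u²/2 (a(u) = -(u + u*u)/2 = -(u + u²)/2 = -u/2 - u²/2)
p(t, P) = t*(6 + t) (p(t, P) = (6 + t)*t = t*(6 + t))
(-3*1 + 41)*p(a(-1), -1) + 107 = (-3*1 + 41)*((-½*(-1)*(1 - 1))*(6 - ½*(-1)*(1 - 1))) + 107 = (-3 + 41)*((-½*(-1)*0)*(6 - ½*(-1)*0)) + 107 = 38*(0*(6 + 0)) + 107 = 38*(0*6) + 107 = 38*0 + 107 = 0 + 107 = 107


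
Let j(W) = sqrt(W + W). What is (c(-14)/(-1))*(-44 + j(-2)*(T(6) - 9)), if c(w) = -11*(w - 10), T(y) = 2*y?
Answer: 11616 - 1584*I ≈ 11616.0 - 1584.0*I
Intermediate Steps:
j(W) = sqrt(2)*sqrt(W) (j(W) = sqrt(2*W) = sqrt(2)*sqrt(W))
c(w) = 110 - 11*w (c(w) = -11*(-10 + w) = 110 - 11*w)
(c(-14)/(-1))*(-44 + j(-2)*(T(6) - 9)) = ((110 - 11*(-14))/(-1))*(-44 + (sqrt(2)*sqrt(-2))*(2*6 - 9)) = ((110 + 154)*(-1))*(-44 + (sqrt(2)*(I*sqrt(2)))*(12 - 9)) = (264*(-1))*(-44 + (2*I)*3) = -264*(-44 + 6*I) = 11616 - 1584*I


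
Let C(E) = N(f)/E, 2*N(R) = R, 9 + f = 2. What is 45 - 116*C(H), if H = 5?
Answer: 631/5 ≈ 126.20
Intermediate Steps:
f = -7 (f = -9 + 2 = -7)
N(R) = R/2
C(E) = -7/(2*E) (C(E) = ((1/2)*(-7))/E = -7/(2*E))
45 - 116*C(H) = 45 - (-406)/5 = 45 - 116*(-7/10) = 45 + 406/5 = 631/5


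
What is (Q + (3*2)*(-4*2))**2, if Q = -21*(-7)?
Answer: 9801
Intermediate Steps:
Q = 147
(Q + (3*2)*(-4*2))**2 = (147 + (3*2)*(-4*2))**2 = (147 + 6*(-8))**2 = (147 - 48)**2 = 99**2 = 9801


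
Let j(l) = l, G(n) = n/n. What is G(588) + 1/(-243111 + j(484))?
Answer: 242626/242627 ≈ 1.0000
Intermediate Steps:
G(n) = 1
G(588) + 1/(-243111 + j(484)) = 1 + 1/(-243111 + 484) = 1 + 1/(-242627) = 1 - 1/242627 = 242626/242627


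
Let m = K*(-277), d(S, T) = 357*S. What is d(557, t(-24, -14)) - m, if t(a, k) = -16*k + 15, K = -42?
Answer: 187215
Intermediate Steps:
t(a, k) = 15 - 16*k
m = 11634 (m = -42*(-277) = 11634)
d(557, t(-24, -14)) - m = 357*557 - 1*11634 = 198849 - 11634 = 187215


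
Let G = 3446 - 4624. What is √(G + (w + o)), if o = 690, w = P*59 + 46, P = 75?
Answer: √3983 ≈ 63.111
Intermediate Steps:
G = -1178
w = 4471 (w = 75*59 + 46 = 4425 + 46 = 4471)
√(G + (w + o)) = √(-1178 + (4471 + 690)) = √(-1178 + 5161) = √3983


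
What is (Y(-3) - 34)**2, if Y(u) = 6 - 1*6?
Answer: 1156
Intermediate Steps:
Y(u) = 0 (Y(u) = 6 - 6 = 0)
(Y(-3) - 34)**2 = (0 - 34)**2 = (-34)**2 = 1156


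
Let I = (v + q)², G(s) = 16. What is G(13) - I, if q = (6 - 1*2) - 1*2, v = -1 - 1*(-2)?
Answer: 7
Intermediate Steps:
v = 1 (v = -1 + 2 = 1)
q = 2 (q = (6 - 2) - 2 = 4 - 2 = 2)
I = 9 (I = (1 + 2)² = 3² = 9)
G(13) - I = 16 - 1*9 = 16 - 9 = 7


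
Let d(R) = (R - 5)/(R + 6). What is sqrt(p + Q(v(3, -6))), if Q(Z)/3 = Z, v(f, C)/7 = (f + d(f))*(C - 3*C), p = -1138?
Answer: I*sqrt(438) ≈ 20.928*I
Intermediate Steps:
d(R) = (-5 + R)/(6 + R)
v(f, C) = -14*C*(f + (-5 + f)/(6 + f)) (v(f, C) = 7*((f + (-5 + f)/(6 + f))*(C - 3*C)) = 7*((f + (-5 + f)/(6 + f))*(-2*C)) = 7*(-2*C*(f + (-5 + f)/(6 + f))) = -14*C*(f + (-5 + f)/(6 + f)))
Q(Z) = 3*Z
sqrt(p + Q(v(3, -6))) = sqrt(-1138 + 3*(14*(-6)*(5 - 1*3**2 - 7*3)/(6 + 3))) = sqrt(-1138 + 3*(14*(-6)*(5 - 1*9 - 21)/9)) = sqrt(-1138 + 3*(14*(-6)*(1/9)*(5 - 9 - 21))) = sqrt(-1138 + 3*(14*(-6)*(1/9)*(-25))) = sqrt(-1138 + 3*(700/3)) = sqrt(-1138 + 700) = sqrt(-438) = I*sqrt(438)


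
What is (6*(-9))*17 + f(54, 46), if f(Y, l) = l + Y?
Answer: -818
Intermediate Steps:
f(Y, l) = Y + l
(6*(-9))*17 + f(54, 46) = (6*(-9))*17 + (54 + 46) = -54*17 + 100 = -918 + 100 = -818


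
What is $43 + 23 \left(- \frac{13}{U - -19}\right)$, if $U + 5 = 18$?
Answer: $\frac{1077}{32} \approx 33.656$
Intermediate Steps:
$U = 13$ ($U = -5 + 18 = 13$)
$43 + 23 \left(- \frac{13}{U - -19}\right) = 43 + 23 \left(- \frac{13}{13 - -19}\right) = 43 + 23 \left(- \frac{13}{13 + 19}\right) = 43 + 23 \left(- \frac{13}{32}\right) = 43 - \frac{299}{32} = \frac{1077}{32}$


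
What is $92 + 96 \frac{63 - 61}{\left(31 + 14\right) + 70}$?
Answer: $\frac{10772}{115} \approx 93.67$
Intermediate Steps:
$92 + 96 \frac{63 - 61}{\left(31 + 14\right) + 70} = 92 + 96 \frac{2}{45 + 70} = 92 + 96 \cdot \frac{2}{115} = 92 + \frac{192}{115} = \frac{10772}{115}$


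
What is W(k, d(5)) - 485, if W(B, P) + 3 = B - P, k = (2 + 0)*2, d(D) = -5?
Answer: -479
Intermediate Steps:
k = 4 (k = 2*2 = 4)
W(B, P) = -3 + B - P (W(B, P) = -3 + (B - P) = -3 + B - P)
W(k, d(5)) - 485 = (-3 + 4 - 1*(-5)) - 485 = (-3 + 4 + 5) - 485 = 6 - 485 = -479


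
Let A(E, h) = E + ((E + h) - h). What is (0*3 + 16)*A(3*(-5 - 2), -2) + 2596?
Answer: 1924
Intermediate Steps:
A(E, h) = 2*E (A(E, h) = E + E = 2*E)
(0*3 + 16)*A(3*(-5 - 2), -2) + 2596 = (0*3 + 16)*(2*(3*(-5 - 2))) + 2596 = (0 + 16)*(2*(3*(-7))) + 2596 = 16*(2*(-21)) + 2596 = 16*(-42) + 2596 = -672 + 2596 = 1924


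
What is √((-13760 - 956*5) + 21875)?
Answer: √3335 ≈ 57.749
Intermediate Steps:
√((-13760 - 956*5) + 21875) = √((-13760 - 1*4780) + 21875) = √((-13760 - 4780) + 21875) = √(-18540 + 21875) = √3335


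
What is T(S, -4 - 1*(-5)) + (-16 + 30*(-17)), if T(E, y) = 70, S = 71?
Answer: -456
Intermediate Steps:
T(S, -4 - 1*(-5)) + (-16 + 30*(-17)) = 70 + (-16 + 30*(-17)) = 70 + (-16 - 510) = 70 - 526 = -456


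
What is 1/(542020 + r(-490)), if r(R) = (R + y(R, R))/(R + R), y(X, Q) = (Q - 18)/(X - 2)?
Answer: 120540/65335150943 ≈ 1.8449e-6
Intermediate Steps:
y(X, Q) = (-18 + Q)/(-2 + X)
r(R) = (R + (-18 + R)/(-2 + R))/(2*R) (r(R) = (R + (-18 + R)/(-2 + R))/(R + R) = (R + (-18 + R)/(-2 + R))/((2*R)) = (R + (-18 + R)/(-2 + R))*(1/(2*R)) = (R + (-18 + R)/(-2 + R))/(2*R))
1/(542020 + r(-490)) = 1/(542020 + (½)*(-18 + (-490)² - 1*(-490))/(-490*(-2 - 490))) = 1/(542020 + (½)*(-1/490)*(-18 + 240100 + 490)/(-492)) = 1/(542020 + (½)*(-1/490)*(-1/492)*240572) = 1/(542020 + 60143/120540) = 1/(65335150943/120540) = 120540/65335150943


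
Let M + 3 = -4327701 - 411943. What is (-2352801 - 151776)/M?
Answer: 2504577/4739647 ≈ 0.52843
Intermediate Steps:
M = -4739647 (M = -3 + (-4327701 - 411943) = -3 - 4739644 = -4739647)
(-2352801 - 151776)/M = (-2352801 - 151776)/(-4739647) = -2504577*(-1/4739647) = 2504577/4739647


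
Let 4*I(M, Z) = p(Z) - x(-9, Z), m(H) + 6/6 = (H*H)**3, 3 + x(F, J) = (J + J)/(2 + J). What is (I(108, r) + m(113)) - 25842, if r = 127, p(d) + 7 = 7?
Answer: 1074287091011389/516 ≈ 2.0820e+12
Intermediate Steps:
p(d) = 0 (p(d) = -7 + 7 = 0)
x(F, J) = -3 + 2*J/(2 + J) (x(F, J) = -3 + (J + J)/(2 + J) = -3 + (2*J)/(2 + J) = -3 + 2*J/(2 + J))
m(H) = -1 + H**6 (m(H) = -1 + (H*H)**3 = -1 + (H**2)**3 = -1 + H**6)
I(M, Z) = -(-6 - Z)/(4*(2 + Z)) (I(M, Z) = (0 - (-6 - Z)/(2 + Z))/4 = (-(-6 - Z)/(2 + Z))/4 = -(-6 - Z)/(4*(2 + Z)))
(I(108, r) + m(113)) - 25842 = ((6 + 127)/(4*(2 + 127)) + (-1 + 113**6)) - 25842 = ((1/4)*133/129 + (-1 + 2081951752609)) - 25842 = ((1/4)*(1/129)*133 + 2081951752608) - 25842 = (133/516 + 2081951752608) - 25842 = 1074287104345861/516 - 25842 = 1074287091011389/516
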